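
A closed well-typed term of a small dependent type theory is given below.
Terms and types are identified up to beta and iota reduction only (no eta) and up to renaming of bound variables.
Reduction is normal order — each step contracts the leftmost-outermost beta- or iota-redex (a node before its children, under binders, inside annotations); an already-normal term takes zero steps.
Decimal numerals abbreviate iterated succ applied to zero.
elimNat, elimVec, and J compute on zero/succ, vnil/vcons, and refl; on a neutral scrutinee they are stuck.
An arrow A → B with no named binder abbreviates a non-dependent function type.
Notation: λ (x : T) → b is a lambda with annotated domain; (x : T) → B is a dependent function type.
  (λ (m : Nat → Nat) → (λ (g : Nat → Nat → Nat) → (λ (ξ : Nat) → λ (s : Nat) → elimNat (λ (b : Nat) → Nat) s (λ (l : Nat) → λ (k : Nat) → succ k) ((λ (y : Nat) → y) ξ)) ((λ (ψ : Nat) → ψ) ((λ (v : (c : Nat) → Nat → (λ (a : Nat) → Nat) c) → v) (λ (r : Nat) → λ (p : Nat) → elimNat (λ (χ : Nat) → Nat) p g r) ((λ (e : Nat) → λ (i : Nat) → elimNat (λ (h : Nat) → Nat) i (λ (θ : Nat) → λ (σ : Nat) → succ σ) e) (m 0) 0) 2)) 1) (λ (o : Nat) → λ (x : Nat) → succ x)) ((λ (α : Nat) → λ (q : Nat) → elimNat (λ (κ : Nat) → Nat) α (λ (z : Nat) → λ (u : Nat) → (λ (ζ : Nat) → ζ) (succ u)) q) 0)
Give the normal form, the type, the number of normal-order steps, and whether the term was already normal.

reduced normal form:
  3
type:
  Nat
normal-order step count: 23
already normal: no
first contracted redex: a beta-redex


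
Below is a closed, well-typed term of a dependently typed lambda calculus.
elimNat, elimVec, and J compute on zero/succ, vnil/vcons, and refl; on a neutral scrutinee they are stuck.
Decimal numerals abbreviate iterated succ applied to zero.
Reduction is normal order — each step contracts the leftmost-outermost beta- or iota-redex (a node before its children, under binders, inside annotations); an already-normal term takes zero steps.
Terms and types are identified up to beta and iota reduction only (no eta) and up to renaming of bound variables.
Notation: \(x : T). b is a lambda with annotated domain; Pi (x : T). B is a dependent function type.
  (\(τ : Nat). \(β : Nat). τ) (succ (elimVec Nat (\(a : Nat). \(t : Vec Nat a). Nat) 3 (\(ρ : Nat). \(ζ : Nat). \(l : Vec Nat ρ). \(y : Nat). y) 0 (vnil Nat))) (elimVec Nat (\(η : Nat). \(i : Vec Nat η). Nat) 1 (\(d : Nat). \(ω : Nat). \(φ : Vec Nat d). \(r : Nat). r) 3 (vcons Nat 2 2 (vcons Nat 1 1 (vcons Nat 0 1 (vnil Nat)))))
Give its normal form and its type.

normal form:
  4
inferred type:
  Nat


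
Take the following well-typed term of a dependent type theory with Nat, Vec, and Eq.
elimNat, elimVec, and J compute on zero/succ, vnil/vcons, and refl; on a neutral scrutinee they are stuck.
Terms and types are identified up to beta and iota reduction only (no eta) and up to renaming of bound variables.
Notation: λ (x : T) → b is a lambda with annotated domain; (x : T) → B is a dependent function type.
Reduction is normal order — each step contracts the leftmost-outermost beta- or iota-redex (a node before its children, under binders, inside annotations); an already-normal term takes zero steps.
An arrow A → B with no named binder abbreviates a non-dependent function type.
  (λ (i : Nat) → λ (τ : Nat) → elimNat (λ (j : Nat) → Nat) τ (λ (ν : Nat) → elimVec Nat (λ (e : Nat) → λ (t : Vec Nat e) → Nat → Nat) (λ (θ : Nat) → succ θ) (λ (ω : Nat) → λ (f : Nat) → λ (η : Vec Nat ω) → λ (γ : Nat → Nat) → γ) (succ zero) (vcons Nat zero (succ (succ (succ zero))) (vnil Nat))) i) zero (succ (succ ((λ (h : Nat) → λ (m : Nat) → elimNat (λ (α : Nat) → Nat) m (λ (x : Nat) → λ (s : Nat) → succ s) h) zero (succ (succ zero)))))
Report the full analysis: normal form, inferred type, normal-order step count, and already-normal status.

normal form:
  succ (succ (succ (succ zero)))
the term's type:
  Nat
steps to reach normal form (normal order): 6
already normal: no
first contracted redex: a beta-redex


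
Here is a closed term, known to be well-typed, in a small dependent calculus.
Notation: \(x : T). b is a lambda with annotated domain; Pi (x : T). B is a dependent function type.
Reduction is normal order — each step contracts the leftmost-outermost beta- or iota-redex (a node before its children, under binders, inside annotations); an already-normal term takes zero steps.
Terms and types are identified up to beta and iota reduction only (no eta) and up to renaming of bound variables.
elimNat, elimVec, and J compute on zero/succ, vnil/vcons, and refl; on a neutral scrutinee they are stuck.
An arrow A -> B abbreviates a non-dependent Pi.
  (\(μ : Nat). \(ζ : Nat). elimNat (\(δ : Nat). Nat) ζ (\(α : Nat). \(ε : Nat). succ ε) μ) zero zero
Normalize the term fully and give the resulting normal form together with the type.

resulting normal form:
  zero
type:
  Nat
observation: normalization takes exactly 3 steps under the normal-order strategy.


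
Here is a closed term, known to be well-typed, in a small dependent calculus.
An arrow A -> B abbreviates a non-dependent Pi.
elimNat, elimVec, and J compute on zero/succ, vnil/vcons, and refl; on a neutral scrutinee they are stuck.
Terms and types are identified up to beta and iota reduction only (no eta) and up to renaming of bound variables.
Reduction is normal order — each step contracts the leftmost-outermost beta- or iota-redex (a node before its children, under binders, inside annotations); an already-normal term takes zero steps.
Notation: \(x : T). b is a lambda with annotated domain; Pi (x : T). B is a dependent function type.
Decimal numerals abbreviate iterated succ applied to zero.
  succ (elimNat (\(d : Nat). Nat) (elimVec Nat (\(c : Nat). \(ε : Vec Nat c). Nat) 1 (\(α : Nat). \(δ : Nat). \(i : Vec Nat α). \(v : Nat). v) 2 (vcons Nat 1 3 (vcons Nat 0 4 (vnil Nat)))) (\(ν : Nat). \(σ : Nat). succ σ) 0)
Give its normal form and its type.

resulting normal form:
  2
inferred type:
  Nat


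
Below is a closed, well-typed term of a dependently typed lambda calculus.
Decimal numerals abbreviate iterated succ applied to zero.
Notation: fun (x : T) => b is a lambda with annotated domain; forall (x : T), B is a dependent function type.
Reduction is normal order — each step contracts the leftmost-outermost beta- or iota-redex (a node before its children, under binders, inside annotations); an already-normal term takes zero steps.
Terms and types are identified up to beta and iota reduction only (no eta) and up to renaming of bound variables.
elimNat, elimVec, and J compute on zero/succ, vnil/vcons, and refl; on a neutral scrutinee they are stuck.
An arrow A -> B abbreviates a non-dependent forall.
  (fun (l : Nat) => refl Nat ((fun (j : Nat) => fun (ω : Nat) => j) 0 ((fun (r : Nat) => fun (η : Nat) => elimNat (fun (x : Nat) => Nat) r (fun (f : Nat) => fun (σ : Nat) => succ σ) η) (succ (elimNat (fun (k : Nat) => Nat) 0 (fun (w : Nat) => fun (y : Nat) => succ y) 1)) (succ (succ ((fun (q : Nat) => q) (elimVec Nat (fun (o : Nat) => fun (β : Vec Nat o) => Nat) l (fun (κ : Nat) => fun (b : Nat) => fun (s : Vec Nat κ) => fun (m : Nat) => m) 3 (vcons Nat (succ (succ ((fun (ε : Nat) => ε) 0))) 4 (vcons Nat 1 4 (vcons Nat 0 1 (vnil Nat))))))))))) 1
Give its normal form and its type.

reduced normal form:
  refl Nat 0
inferred type:
  Eq Nat 0 0


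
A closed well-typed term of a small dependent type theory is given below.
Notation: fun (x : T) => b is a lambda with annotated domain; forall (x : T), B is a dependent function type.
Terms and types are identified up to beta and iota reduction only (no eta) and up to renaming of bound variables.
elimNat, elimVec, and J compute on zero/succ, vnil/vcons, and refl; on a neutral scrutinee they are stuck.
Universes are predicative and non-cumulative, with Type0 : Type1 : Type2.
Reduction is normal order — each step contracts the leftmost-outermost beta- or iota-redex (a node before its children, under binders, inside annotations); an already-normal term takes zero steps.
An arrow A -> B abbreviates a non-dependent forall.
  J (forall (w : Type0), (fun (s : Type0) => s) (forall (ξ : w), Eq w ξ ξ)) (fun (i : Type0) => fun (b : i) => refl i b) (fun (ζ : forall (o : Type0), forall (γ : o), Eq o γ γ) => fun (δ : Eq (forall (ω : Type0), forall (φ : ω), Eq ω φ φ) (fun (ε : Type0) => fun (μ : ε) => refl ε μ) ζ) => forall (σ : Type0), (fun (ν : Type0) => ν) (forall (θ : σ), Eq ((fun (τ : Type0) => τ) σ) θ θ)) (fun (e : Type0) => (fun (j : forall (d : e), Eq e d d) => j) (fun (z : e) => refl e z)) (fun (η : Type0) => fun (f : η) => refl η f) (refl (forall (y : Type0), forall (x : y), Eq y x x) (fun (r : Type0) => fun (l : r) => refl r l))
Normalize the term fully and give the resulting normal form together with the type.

reduced normal form:
  fun (w : Type0) => fun (s : w) => refl w s
inferred type:
  forall (w : Type0), forall (s : w), Eq w s s
observation: contracting a J iota-redex first, the term normalizes in 2 steps.


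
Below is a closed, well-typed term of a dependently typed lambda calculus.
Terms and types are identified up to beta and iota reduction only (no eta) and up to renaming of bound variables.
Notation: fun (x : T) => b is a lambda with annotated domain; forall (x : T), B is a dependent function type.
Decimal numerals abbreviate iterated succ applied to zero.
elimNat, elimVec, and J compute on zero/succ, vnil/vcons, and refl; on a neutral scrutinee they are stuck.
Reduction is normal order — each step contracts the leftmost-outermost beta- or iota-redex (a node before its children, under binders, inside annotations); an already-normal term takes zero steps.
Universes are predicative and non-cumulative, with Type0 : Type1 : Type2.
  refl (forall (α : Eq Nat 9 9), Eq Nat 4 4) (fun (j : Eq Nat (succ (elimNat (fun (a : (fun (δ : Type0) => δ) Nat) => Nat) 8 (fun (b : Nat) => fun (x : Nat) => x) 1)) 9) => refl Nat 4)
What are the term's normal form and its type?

normal form:
  refl (forall (α : Eq Nat 9 9), Eq Nat 4 4) (fun (j : Eq Nat 9 9) => refl Nat 4)
type:
  Eq (forall (α : Eq Nat 9 9), Eq Nat 4 4) (fun (j : Eq Nat 9 9) => refl Nat 4) (fun (a : Eq Nat 9 9) => refl Nat 4)


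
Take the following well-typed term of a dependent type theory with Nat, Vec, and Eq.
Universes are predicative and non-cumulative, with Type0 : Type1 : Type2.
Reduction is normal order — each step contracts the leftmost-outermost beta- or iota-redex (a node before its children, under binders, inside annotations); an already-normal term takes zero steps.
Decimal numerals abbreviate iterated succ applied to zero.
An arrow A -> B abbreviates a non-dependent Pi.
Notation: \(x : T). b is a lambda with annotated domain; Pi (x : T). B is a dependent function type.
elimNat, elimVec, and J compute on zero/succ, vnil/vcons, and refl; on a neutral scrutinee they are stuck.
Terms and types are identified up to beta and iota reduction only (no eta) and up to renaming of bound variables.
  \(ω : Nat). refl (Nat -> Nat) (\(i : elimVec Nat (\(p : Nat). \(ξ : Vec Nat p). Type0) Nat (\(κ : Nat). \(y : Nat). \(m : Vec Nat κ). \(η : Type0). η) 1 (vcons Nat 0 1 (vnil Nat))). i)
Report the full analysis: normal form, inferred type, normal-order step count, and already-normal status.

normal form:
  \(ω : Nat). refl (Nat -> Nat) (\(i : Nat). i)
type:
  Nat -> Eq (Nat -> Nat) (\(ω : Nat). ω) (\(i : Nat). i)
normal-order step count: 6
already normal: no
first redex: an elimVec iota-redex


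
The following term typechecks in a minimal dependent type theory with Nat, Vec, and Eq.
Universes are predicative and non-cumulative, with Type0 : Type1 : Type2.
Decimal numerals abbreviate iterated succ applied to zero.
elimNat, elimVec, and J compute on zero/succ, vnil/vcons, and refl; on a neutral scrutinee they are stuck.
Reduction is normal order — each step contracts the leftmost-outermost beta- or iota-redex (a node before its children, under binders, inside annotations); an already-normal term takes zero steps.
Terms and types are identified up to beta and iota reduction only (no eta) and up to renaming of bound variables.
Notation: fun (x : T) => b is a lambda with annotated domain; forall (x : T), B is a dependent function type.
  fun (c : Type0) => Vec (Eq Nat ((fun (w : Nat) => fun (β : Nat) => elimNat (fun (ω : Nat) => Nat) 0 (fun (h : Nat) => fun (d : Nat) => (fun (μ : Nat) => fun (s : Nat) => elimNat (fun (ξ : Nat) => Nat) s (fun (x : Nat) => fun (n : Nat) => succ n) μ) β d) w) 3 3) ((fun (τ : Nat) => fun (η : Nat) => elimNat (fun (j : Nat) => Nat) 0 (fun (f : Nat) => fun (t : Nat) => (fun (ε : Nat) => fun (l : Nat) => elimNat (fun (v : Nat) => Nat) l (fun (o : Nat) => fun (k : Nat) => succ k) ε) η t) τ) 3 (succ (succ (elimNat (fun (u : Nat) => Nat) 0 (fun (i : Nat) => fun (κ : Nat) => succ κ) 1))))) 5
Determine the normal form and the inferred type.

resulting normal form:
  fun (c : Type0) => Vec (Eq Nat 9 9) 5
type:
  forall (c : Type0), Type0
observation: 108 normal-order steps normalize the term, beginning with a beta-redex.


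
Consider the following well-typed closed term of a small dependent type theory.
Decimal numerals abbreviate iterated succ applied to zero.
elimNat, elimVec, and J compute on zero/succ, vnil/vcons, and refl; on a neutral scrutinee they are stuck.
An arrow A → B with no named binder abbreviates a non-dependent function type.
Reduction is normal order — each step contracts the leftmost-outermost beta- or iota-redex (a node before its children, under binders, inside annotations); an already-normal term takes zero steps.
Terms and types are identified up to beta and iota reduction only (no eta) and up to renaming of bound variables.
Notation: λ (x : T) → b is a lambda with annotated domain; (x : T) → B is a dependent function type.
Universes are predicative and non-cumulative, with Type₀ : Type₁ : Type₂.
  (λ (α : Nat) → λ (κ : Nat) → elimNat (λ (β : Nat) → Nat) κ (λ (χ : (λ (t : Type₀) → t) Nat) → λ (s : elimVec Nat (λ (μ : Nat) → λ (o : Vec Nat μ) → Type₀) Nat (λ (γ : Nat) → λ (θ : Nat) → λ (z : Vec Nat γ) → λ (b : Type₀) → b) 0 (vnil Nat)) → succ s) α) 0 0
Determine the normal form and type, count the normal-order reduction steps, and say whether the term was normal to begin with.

reduced normal form:
  0
the term's type:
  Nat
normal-order step count: 3
term was already normal: no
first redex: a beta-redex


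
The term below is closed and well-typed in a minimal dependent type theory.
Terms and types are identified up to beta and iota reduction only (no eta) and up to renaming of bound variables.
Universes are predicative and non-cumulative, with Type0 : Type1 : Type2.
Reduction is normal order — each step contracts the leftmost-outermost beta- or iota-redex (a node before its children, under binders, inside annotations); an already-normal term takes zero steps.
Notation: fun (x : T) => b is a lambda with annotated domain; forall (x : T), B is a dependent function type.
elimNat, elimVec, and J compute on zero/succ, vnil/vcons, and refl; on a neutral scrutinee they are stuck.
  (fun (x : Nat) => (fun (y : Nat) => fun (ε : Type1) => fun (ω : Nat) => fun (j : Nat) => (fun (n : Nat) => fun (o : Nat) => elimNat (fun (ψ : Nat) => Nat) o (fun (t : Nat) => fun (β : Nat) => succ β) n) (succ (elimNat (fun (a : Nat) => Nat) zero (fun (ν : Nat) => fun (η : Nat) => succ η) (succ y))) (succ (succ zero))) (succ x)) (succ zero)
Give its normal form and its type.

resulting normal form:
  fun (x : Type1) => fun (y : Nat) => fun (ε : Nat) => succ (succ (succ (succ (succ (succ zero)))))
the term's type:
  forall (x : Type1), forall (y : Nat), forall (ε : Nat), Nat
observation: 27 normal-order steps normalize the term, beginning with a beta-redex.


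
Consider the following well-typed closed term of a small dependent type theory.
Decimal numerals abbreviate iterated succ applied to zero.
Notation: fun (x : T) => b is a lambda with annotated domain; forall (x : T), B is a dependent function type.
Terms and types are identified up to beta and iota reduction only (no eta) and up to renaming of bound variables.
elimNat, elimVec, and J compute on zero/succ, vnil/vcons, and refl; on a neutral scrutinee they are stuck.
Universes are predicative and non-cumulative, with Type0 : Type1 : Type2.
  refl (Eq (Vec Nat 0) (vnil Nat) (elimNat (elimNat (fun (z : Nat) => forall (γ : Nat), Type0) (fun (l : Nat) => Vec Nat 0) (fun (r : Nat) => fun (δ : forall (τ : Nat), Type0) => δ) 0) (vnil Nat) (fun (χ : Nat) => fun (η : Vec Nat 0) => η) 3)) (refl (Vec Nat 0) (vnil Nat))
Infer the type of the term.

type:
  Eq (Eq (Vec Nat 0) (vnil Nat) (vnil Nat)) (refl (Vec Nat 0) (vnil Nat)) (refl (Vec Nat 0) (vnil Nat))


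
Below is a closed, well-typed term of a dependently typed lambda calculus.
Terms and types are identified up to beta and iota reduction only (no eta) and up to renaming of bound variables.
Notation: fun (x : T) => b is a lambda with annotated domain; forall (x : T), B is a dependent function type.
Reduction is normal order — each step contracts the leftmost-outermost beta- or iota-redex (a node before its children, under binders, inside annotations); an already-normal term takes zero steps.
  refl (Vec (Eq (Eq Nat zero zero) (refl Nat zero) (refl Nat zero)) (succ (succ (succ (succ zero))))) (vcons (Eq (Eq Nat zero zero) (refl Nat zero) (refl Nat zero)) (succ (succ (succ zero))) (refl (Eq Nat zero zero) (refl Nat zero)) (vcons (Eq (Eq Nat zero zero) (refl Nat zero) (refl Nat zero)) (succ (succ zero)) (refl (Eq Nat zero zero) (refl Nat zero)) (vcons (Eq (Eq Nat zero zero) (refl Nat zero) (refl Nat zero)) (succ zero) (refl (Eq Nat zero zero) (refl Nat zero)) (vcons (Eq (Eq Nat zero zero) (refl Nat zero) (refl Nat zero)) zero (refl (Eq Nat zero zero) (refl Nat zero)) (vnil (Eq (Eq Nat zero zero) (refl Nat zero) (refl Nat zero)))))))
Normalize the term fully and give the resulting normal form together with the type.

resulting normal form:
  refl (Vec (Eq (Eq Nat zero zero) (refl Nat zero) (refl Nat zero)) (succ (succ (succ (succ zero))))) (vcons (Eq (Eq Nat zero zero) (refl Nat zero) (refl Nat zero)) (succ (succ (succ zero))) (refl (Eq Nat zero zero) (refl Nat zero)) (vcons (Eq (Eq Nat zero zero) (refl Nat zero) (refl Nat zero)) (succ (succ zero)) (refl (Eq Nat zero zero) (refl Nat zero)) (vcons (Eq (Eq Nat zero zero) (refl Nat zero) (refl Nat zero)) (succ zero) (refl (Eq Nat zero zero) (refl Nat zero)) (vcons (Eq (Eq Nat zero zero) (refl Nat zero) (refl Nat zero)) zero (refl (Eq Nat zero zero) (refl Nat zero)) (vnil (Eq (Eq Nat zero zero) (refl Nat zero) (refl Nat zero)))))))
the term's type:
  Eq (Vec (Eq (Eq Nat zero zero) (refl Nat zero) (refl Nat zero)) (succ (succ (succ (succ zero))))) (vcons (Eq (Eq Nat zero zero) (refl Nat zero) (refl Nat zero)) (succ (succ (succ zero))) (refl (Eq Nat zero zero) (refl Nat zero)) (vcons (Eq (Eq Nat zero zero) (refl Nat zero) (refl Nat zero)) (succ (succ zero)) (refl (Eq Nat zero zero) (refl Nat zero)) (vcons (Eq (Eq Nat zero zero) (refl Nat zero) (refl Nat zero)) (succ zero) (refl (Eq Nat zero zero) (refl Nat zero)) (vcons (Eq (Eq Nat zero zero) (refl Nat zero) (refl Nat zero)) zero (refl (Eq Nat zero zero) (refl Nat zero)) (vnil (Eq (Eq Nat zero zero) (refl Nat zero) (refl Nat zero))))))) (vcons (Eq (Eq Nat zero zero) (refl Nat zero) (refl Nat zero)) (succ (succ (succ zero))) (refl (Eq Nat zero zero) (refl Nat zero)) (vcons (Eq (Eq Nat zero zero) (refl Nat zero) (refl Nat zero)) (succ (succ zero)) (refl (Eq Nat zero zero) (refl Nat zero)) (vcons (Eq (Eq Nat zero zero) (refl Nat zero) (refl Nat zero)) (succ zero) (refl (Eq Nat zero zero) (refl Nat zero)) (vcons (Eq (Eq Nat zero zero) (refl Nat zero) (refl Nat zero)) zero (refl (Eq Nat zero zero) (refl Nat zero)) (vnil (Eq (Eq Nat zero zero) (refl Nat zero) (refl Nat zero)))))))


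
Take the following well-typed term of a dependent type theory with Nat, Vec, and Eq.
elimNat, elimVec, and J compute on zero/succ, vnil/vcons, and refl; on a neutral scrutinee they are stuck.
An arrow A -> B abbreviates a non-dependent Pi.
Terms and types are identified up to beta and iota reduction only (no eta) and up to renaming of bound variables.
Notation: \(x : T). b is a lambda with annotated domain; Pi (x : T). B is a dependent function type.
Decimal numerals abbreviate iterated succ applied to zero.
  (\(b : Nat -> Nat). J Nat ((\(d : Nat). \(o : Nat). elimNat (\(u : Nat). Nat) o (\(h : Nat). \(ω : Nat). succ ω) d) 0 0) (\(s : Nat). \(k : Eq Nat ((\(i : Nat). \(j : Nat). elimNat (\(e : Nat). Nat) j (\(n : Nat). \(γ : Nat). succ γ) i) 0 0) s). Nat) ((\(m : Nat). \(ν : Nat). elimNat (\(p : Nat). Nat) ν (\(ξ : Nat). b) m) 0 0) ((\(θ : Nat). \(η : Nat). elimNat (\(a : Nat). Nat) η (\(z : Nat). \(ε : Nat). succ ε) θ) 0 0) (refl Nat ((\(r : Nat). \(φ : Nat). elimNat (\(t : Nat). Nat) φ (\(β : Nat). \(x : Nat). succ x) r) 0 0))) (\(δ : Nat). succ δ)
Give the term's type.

inferred type:
  Nat


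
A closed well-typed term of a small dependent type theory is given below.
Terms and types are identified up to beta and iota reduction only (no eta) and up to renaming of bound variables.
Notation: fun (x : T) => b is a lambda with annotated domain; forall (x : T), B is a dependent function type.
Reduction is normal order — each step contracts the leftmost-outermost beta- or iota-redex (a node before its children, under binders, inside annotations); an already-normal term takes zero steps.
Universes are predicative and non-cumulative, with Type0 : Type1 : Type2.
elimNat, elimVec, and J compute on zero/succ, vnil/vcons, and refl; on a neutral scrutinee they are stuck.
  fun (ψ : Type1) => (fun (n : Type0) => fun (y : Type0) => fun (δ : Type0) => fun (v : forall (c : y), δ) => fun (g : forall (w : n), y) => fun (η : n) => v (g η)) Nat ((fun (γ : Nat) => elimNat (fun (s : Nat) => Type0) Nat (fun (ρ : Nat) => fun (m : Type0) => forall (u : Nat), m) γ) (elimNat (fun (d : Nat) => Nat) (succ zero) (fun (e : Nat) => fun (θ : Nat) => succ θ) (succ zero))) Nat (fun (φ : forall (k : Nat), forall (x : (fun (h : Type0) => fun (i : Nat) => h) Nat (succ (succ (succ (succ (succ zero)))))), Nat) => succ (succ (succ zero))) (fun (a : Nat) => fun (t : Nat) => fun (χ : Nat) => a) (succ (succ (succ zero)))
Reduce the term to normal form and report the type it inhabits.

reduced normal form:
  fun (ψ : Type1) => succ (succ (succ zero))
inferred type:
  forall (ψ : Type1), Nat


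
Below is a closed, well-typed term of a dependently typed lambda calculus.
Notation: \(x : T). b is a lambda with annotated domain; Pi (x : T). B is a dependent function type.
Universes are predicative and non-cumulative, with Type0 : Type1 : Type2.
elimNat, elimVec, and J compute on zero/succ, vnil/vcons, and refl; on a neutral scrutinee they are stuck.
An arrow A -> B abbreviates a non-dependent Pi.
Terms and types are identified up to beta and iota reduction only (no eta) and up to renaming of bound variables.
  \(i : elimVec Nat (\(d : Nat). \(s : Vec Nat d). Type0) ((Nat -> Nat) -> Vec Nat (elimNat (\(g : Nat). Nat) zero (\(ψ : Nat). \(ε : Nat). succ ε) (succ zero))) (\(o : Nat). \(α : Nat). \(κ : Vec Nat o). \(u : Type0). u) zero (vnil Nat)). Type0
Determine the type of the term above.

the term's type:
  ((Nat -> Nat) -> Vec Nat (succ zero)) -> Type1


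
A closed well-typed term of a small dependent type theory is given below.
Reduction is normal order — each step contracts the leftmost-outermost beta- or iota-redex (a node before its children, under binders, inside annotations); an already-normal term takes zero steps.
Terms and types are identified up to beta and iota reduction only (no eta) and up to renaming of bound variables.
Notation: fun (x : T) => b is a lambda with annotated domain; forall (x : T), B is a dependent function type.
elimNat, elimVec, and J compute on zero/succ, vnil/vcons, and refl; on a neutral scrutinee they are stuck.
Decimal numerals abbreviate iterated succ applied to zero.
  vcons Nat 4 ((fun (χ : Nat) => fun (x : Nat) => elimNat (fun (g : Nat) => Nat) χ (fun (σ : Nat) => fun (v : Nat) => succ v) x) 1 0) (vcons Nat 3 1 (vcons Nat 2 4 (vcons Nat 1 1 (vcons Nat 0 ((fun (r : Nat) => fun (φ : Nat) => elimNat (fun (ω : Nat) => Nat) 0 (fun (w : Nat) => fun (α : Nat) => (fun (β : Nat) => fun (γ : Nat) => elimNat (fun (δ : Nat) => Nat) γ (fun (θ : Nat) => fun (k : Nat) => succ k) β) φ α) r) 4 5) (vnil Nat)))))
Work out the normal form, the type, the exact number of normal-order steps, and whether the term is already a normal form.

resulting normal form:
  vcons Nat 4 1 (vcons Nat 3 1 (vcons Nat 2 4 (vcons Nat 1 1 (vcons Nat 0 20 (vnil Nat)))))
inferred type:
  Vec Nat 5
normal-order step count: 90
started in normal form: no
first contracted redex: a beta-redex


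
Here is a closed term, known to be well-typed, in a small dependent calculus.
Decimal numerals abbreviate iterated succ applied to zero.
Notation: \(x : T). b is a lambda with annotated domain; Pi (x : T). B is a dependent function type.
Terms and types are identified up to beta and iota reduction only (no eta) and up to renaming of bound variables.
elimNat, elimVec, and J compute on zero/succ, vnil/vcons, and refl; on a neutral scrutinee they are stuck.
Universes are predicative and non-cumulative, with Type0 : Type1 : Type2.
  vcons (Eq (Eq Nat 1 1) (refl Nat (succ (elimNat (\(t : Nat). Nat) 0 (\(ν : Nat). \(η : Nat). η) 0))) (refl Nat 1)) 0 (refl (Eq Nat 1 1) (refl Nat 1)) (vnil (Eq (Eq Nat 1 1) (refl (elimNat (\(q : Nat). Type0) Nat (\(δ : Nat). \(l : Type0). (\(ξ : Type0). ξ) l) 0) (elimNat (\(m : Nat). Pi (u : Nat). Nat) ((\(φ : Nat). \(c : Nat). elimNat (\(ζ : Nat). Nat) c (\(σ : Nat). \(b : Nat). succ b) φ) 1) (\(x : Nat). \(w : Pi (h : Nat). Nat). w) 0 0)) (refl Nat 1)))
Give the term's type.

inferred type:
  Vec (Eq (Eq Nat 1 1) (refl Nat 1) (refl Nat 1)) 1


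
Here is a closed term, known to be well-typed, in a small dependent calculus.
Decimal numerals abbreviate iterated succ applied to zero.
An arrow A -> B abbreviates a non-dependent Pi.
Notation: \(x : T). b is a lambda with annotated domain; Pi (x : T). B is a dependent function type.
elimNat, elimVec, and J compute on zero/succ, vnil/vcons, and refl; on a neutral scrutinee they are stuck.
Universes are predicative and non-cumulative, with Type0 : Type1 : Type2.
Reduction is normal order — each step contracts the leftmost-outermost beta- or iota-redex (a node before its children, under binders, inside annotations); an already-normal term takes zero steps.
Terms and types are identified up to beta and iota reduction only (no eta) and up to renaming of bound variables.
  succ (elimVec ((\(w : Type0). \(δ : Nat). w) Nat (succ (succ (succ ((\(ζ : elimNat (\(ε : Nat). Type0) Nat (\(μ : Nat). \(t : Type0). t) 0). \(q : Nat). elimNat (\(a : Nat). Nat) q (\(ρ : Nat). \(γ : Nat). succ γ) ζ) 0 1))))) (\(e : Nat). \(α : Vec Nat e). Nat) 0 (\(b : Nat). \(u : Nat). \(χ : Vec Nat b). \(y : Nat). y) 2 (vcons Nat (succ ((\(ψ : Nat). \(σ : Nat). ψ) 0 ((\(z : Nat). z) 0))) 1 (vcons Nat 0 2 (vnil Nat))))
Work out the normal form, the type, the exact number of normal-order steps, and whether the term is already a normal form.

normal form:
  1
inferred type:
  Nat
steps to reach normal form (normal order): 11
term was already normal: no
first redex: an elimVec iota-redex


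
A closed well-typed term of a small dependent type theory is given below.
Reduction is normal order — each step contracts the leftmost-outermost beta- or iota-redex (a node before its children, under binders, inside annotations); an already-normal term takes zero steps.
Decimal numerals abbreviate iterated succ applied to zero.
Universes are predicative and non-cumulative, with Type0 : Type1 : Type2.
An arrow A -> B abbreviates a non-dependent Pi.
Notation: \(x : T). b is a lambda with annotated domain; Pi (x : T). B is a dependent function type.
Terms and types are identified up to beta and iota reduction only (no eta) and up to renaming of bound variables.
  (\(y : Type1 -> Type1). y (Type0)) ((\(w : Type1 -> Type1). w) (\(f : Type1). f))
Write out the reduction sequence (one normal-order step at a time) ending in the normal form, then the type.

reduction (normal order):
  (\(y : Type1 -> Type1). y (Type0)) ((\(w : Type1 -> Type1). w) (\(f : Type1). f))
  ~> (\(y : Type1 -> Type1). y) (\(w : Type1). w) (Type0)
  ~> (\(y : Type1). y) (Type0)
  ~> Type0
type:
  Type1


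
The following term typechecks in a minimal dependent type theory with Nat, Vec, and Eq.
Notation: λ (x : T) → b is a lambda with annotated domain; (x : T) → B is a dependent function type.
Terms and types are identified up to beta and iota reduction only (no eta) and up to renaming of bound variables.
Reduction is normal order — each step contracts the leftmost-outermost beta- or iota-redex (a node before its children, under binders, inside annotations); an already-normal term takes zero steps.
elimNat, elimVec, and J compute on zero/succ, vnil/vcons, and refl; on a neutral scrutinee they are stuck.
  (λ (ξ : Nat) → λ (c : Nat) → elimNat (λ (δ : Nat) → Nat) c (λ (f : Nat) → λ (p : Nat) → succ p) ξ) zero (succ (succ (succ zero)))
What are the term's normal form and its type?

reduced normal form:
  succ (succ (succ zero))
inferred type:
  Nat
observation: 3 normal-order steps normalize the term, beginning with a beta-redex.


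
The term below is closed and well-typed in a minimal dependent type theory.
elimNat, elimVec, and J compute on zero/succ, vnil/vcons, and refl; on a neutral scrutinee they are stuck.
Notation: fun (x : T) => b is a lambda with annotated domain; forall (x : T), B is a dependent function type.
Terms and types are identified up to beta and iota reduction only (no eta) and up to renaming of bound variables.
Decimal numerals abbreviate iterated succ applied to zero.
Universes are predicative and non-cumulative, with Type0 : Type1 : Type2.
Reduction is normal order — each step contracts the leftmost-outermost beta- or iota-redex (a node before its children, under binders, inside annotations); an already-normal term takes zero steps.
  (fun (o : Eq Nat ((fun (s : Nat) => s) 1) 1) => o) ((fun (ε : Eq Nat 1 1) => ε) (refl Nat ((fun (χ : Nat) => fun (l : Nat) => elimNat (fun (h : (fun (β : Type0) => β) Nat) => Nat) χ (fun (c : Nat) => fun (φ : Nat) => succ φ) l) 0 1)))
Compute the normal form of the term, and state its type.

normal form:
  refl Nat 1
inferred type:
  Eq Nat 1 1


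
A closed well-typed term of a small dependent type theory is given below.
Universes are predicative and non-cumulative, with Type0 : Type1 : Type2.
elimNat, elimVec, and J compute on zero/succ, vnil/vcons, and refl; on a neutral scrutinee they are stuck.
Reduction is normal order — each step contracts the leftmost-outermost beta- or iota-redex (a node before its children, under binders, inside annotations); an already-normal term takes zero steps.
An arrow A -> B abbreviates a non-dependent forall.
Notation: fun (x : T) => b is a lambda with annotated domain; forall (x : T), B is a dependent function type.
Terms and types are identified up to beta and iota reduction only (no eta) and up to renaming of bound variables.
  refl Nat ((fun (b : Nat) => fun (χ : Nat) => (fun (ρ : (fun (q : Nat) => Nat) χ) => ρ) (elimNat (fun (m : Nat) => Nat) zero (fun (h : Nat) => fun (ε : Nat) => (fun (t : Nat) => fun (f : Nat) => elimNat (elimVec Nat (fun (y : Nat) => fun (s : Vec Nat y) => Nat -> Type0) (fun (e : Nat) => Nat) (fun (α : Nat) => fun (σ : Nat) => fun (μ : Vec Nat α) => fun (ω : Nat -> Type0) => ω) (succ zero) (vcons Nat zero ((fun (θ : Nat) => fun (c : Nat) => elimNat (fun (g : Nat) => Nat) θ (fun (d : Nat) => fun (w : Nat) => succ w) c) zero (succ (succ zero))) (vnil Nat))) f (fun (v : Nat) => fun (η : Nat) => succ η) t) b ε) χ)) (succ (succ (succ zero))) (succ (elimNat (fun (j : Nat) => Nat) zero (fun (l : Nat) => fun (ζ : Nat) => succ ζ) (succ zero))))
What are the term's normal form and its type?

normal form:
  refl Nat (succ (succ (succ (succ (succ (succ zero))))))
inferred type:
  Eq Nat (succ (succ (succ (succ (succ (succ zero)))))) (succ (succ (succ (succ (succ (succ zero))))))
observation: 38 normal-order steps normalize the term, beginning with a beta-redex.


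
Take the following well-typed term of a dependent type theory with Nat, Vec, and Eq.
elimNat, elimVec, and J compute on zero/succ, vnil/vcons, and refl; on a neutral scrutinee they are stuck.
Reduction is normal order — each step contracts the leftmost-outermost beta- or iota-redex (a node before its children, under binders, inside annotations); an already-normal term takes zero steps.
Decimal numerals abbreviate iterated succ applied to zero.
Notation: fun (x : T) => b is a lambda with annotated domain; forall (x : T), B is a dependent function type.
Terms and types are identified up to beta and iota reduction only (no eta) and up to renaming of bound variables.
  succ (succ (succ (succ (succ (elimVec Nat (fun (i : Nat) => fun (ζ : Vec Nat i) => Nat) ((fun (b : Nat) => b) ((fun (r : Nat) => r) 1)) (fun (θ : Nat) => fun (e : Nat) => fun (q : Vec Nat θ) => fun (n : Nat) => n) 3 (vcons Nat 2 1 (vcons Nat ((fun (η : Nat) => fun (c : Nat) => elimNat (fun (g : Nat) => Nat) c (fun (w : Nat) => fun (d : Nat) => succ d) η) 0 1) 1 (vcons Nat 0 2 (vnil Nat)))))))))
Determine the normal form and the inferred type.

reduced normal form:
  6
inferred type:
  Nat
observation: the leftmost-outermost redex is an elimVec iota-redex, and normalization takes 18 steps.


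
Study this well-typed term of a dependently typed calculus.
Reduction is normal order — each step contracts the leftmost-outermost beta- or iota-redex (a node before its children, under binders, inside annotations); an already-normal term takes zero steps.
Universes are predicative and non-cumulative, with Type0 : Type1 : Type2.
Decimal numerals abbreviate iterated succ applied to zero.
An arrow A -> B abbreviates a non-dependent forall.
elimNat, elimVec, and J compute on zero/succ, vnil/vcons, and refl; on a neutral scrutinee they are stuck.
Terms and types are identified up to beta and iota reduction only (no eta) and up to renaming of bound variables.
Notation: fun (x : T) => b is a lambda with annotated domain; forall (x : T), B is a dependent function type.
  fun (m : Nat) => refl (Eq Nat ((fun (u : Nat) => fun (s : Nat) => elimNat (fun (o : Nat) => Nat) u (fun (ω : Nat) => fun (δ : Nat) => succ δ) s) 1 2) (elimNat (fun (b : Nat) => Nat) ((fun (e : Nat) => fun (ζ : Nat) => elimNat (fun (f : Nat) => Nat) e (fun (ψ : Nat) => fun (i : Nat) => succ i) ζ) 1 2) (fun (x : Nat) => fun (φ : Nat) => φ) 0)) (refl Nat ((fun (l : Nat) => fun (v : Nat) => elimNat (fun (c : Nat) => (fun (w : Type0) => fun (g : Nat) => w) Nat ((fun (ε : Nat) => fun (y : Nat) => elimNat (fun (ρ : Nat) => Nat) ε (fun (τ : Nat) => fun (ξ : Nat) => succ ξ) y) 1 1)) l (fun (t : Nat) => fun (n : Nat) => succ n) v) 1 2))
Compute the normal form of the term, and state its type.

normal form:
  fun (m : Nat) => refl (Eq Nat 3 3) (refl Nat 3)
type:
  Nat -> Eq (Eq Nat 3 3) (refl Nat 3) (refl Nat 3)


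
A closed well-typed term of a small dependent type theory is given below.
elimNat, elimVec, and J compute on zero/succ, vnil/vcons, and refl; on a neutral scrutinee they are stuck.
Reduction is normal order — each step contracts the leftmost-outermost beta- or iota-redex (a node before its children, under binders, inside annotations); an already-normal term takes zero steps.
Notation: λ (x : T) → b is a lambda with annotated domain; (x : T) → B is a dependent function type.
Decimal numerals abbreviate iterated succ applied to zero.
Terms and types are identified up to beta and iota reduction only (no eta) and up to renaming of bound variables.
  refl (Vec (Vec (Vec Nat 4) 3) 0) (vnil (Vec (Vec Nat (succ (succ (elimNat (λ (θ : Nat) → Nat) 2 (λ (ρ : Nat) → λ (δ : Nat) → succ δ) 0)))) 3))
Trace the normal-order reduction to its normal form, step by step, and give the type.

normal-order reduction:
  refl (Vec (Vec (Vec Nat 4) 3) 0) (vnil (Vec (Vec Nat (succ (succ (elimNat (λ (θ : Nat) → Nat) 2 (λ (ρ : Nat) → λ (δ : Nat) → succ δ) 0)))) 3))
  ~> refl (Vec (Vec (Vec Nat 4) 3) 0) (vnil (Vec (Vec Nat 4) 3))
inferred type:
  Eq (Vec (Vec (Vec Nat 4) 3) 0) (vnil (Vec (Vec Nat 4) 3)) (vnil (Vec (Vec Nat 4) 3))


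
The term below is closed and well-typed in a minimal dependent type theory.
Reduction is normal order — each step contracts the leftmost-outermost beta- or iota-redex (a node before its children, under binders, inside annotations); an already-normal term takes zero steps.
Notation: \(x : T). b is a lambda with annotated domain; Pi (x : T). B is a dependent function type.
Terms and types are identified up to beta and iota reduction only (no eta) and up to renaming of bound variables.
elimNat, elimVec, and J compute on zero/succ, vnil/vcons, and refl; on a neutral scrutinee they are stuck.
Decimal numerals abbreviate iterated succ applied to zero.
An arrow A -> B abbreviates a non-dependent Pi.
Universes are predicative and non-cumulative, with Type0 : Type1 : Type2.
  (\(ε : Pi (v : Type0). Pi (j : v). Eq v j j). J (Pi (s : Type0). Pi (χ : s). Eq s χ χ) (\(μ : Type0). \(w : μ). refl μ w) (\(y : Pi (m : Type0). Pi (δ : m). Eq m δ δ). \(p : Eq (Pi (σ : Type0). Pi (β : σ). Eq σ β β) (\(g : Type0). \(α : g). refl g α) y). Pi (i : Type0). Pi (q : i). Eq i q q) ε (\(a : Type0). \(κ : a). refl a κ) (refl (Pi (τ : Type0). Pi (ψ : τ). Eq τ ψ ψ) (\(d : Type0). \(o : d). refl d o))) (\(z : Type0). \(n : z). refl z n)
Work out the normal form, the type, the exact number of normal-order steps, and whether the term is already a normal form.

normal form:
  \(ε : Type0). \(v : ε). refl ε v
the term's type:
  Pi (ε : Type0). Pi (v : ε). Eq ε v v
normal-order step count: 2
term was already normal: no
first redex: a beta-redex


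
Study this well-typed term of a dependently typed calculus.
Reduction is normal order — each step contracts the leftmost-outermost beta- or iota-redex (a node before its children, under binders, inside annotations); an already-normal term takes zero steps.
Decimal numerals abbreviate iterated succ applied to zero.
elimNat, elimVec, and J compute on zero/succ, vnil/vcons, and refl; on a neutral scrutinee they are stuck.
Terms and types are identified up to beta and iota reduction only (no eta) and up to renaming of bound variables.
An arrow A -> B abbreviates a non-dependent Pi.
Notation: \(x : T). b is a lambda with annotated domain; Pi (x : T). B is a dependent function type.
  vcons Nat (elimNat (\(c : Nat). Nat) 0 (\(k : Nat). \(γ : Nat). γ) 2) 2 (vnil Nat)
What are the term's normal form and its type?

normal form:
  vcons Nat 0 2 (vnil Nat)
the term's type:
  Vec Nat 1


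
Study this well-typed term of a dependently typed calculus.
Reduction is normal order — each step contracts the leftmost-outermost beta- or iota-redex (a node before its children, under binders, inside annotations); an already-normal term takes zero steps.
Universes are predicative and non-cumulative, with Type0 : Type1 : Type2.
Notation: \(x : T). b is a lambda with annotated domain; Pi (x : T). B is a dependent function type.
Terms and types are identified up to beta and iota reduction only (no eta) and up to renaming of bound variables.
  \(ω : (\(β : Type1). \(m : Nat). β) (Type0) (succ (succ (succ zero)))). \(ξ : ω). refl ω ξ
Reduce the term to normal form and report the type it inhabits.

normal form:
  \(ω : Type0). \(β : ω). refl ω β
the term's type:
  Pi (ω : Type0). Pi (β : ω). Eq ω β β


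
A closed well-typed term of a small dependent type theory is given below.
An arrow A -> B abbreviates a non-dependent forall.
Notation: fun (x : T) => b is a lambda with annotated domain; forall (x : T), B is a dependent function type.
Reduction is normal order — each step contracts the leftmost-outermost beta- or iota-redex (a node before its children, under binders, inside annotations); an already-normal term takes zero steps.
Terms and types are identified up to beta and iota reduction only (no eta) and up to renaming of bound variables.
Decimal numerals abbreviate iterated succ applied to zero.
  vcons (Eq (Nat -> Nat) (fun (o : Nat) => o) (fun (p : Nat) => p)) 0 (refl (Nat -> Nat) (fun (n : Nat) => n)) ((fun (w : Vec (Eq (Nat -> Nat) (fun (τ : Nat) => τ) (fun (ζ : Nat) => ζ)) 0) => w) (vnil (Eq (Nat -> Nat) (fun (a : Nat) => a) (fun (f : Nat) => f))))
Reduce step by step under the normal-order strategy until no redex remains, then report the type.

reduction (normal order):
  vcons (Eq (Nat -> Nat) (fun (o : Nat) => o) (fun (p : Nat) => p)) 0 (refl (Nat -> Nat) (fun (n : Nat) => n)) ((fun (w : Vec (Eq (Nat -> Nat) (fun (τ : Nat) => τ) (fun (ζ : Nat) => ζ)) 0) => w) (vnil (Eq (Nat -> Nat) (fun (a : Nat) => a) (fun (f : Nat) => f))))
  ~> vcons (Eq (Nat -> Nat) (fun (o : Nat) => o) (fun (p : Nat) => p)) 0 (refl (Nat -> Nat) (fun (n : Nat) => n)) (vnil (Eq (Nat -> Nat) (fun (w : Nat) => w) (fun (τ : Nat) => τ)))
inferred type:
  Vec (Eq (Nat -> Nat) (fun (o : Nat) => o) (fun (p : Nat) => p)) 1
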